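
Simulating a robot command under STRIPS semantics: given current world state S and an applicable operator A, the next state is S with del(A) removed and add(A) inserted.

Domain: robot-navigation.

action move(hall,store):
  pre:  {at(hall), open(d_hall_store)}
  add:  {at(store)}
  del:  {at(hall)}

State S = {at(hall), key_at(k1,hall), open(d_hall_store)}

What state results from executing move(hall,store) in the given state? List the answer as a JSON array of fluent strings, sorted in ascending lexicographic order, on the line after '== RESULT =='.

Compute (S \ del) ∪ add:
  pre ⊆ S: {at(hall), open(d_hall_store)} ⊆ S  — applicable
  S \ del = {key_at(k1,hall), open(d_hall_store)}
  ∪ add   = {at(store), key_at(k1,hall), open(d_hall_store)}

== RESULT ==
["at(store)", "key_at(k1,hall)", "open(d_hall_store)"]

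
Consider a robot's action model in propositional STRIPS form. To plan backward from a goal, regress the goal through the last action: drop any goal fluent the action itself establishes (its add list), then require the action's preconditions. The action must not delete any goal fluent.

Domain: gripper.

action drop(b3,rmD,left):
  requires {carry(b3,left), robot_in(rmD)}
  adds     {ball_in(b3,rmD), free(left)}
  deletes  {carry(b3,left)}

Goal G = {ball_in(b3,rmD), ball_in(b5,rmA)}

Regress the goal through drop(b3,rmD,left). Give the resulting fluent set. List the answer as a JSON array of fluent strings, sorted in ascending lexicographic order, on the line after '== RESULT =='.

Regress:
  G ∩ del = {}  (empty — regression defined)
  G \ add = {ball_in(b3,rmD), ball_in(b5,rmA)} \ {ball_in(b3,rmD), free(left)} = {ball_in(b5,rmA)}
  ∪ pre   = {ball_in(b5,rmA)} ∪ {carry(b3,left), robot_in(rmD)}
          = {ball_in(b5,rmA), carry(b3,left), robot_in(rmD)}

== RESULT ==
["ball_in(b5,rmA)", "carry(b3,left)", "robot_in(rmD)"]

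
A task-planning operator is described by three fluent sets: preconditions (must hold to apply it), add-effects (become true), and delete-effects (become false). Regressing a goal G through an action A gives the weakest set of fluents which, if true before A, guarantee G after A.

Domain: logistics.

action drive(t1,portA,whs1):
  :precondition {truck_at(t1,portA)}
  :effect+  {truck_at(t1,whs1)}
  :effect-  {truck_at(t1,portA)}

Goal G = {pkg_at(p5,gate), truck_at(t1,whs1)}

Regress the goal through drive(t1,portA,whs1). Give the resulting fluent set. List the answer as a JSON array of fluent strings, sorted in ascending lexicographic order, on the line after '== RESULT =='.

Regress:
  G ∩ del = {}  (empty — regression defined)
  G \ add = {pkg_at(p5,gate), truck_at(t1,whs1)} \ {truck_at(t1,whs1)} = {pkg_at(p5,gate)}
  ∪ pre   = {pkg_at(p5,gate)} ∪ {truck_at(t1,portA)}
          = {pkg_at(p5,gate), truck_at(t1,portA)}

== RESULT ==
["pkg_at(p5,gate)", "truck_at(t1,portA)"]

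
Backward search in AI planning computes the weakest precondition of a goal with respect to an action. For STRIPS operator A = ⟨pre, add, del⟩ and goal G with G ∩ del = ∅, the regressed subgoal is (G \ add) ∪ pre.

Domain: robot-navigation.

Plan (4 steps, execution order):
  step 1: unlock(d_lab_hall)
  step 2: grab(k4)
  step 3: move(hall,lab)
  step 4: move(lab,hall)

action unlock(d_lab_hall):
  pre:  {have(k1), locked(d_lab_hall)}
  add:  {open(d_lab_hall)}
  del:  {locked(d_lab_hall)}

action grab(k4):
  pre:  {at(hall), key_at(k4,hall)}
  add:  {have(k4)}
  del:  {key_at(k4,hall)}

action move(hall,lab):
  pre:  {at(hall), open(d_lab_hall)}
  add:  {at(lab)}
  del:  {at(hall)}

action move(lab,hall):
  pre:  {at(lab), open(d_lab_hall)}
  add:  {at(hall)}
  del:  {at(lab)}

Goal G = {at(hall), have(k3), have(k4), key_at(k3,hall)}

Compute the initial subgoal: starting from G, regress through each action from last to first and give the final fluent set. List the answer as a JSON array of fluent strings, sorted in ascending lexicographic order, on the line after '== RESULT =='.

Regress step by step:
  through step 4 (move(lab,hall)): drop {at(hall)}, keep {have(k3), have(k4), key_at(k3,hall)}, require {at(lab), open(d_lab_hall)}
    → {at(lab), have(k3), have(k4), key_at(k3,hall), open(d_lab_hall)}
  through step 3 (move(hall,lab)): drop {at(lab)}, keep {have(k3), have(k4), key_at(k3,hall), open(d_lab_hall)}, require {at(hall), open(d_lab_hall)}
    → {at(hall), have(k3), have(k4), key_at(k3,hall), open(d_lab_hall)}
  through step 2 (grab(k4)): drop {have(k4)}, keep {at(hall), have(k3), key_at(k3,hall), open(d_lab_hall)}, require {at(hall), key_at(k4,hall)}
    → {at(hall), have(k3), key_at(k3,hall), key_at(k4,hall), open(d_lab_hall)}
  through step 1 (unlock(d_lab_hall)): drop {open(d_lab_hall)}, keep {at(hall), have(k3), key_at(k3,hall), key_at(k4,hall)}, require {have(k1), locked(d_lab_hall)}
    → {at(hall), have(k1), have(k3), key_at(k3,hall), key_at(k4,hall), locked(d_lab_hall)}

== RESULT ==
["at(hall)", "have(k1)", "have(k3)", "key_at(k3,hall)", "key_at(k4,hall)", "locked(d_lab_hall)"]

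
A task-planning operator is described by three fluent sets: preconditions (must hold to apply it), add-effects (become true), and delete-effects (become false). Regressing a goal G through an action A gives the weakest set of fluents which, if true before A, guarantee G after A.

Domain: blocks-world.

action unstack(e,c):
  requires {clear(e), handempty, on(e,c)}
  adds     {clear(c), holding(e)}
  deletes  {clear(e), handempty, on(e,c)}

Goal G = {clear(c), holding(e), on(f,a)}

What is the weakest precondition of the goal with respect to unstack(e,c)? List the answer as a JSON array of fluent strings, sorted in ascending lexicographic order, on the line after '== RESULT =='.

Compute (G \ add) ∪ pre:
  G ∩ del = {}  (empty — regression defined)
  G \ add = {clear(c), holding(e), on(f,a)} \ {clear(c), holding(e)} = {on(f,a)}
  ∪ pre   = {on(f,a)} ∪ {clear(e), handempty, on(e,c)}
          = {clear(e), handempty, on(e,c), on(f,a)}

== RESULT ==
["clear(e)", "handempty", "on(e,c)", "on(f,a)"]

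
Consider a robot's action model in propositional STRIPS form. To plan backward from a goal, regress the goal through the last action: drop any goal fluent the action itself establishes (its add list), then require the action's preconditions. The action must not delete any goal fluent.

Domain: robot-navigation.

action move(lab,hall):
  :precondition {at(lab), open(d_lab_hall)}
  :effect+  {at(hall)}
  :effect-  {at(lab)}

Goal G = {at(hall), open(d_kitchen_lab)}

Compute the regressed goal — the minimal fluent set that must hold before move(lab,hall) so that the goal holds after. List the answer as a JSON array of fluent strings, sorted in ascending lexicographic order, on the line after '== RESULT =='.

Compute (G \ add) ∪ pre:
  G ∩ del = {}  (empty — regression defined)
  G \ add = {at(hall), open(d_kitchen_lab)} \ {at(hall)} = {open(d_kitchen_lab)}
  ∪ pre   = {open(d_kitchen_lab)} ∪ {at(lab), open(d_lab_hall)}
          = {at(lab), open(d_kitchen_lab), open(d_lab_hall)}

== RESULT ==
["at(lab)", "open(d_kitchen_lab)", "open(d_lab_hall)"]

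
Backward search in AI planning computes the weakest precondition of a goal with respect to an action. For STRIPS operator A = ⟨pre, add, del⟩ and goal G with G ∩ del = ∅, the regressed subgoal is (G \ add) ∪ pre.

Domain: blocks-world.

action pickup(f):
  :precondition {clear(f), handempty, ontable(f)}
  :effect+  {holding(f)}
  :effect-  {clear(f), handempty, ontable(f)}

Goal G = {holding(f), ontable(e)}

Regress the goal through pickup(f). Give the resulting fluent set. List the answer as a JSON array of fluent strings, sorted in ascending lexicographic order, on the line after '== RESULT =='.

Regress:
  G ∩ del = {}  (empty — regression defined)
  G \ add = {holding(f), ontable(e)} \ {holding(f)} = {ontable(e)}
  ∪ pre   = {ontable(e)} ∪ {clear(f), handempty, ontable(f)}
          = {clear(f), handempty, ontable(e), ontable(f)}

== RESULT ==
["clear(f)", "handempty", "ontable(e)", "ontable(f)"]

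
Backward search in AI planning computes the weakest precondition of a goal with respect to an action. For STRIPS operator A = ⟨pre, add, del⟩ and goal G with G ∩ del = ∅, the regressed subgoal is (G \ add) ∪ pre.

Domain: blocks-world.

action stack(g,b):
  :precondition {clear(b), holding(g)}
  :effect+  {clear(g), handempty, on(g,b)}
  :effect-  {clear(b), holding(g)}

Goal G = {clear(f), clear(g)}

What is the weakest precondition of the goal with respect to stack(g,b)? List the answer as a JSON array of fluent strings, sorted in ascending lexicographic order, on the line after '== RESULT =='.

Compute (G \ add) ∪ pre:
  G ∩ del = {}  (empty — regression defined)
  G \ add = {clear(f), clear(g)} \ {clear(g), handempty, on(g,b)} = {clear(f)}
  ∪ pre   = {clear(f)} ∪ {clear(b), holding(g)}
          = {clear(b), clear(f), holding(g)}

== RESULT ==
["clear(b)", "clear(f)", "holding(g)"]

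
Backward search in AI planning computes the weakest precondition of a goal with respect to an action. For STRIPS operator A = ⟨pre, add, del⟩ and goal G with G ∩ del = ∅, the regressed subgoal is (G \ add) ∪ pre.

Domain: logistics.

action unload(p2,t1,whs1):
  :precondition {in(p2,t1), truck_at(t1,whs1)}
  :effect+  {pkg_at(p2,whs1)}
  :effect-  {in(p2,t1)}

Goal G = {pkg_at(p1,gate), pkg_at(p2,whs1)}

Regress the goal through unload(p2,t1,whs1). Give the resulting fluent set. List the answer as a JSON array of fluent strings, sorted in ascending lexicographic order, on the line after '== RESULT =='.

Compute (G \ add) ∪ pre:
  G ∩ del = {}  (empty — regression defined)
  G \ add = {pkg_at(p1,gate), pkg_at(p2,whs1)} \ {pkg_at(p2,whs1)} = {pkg_at(p1,gate)}
  ∪ pre   = {pkg_at(p1,gate)} ∪ {in(p2,t1), truck_at(t1,whs1)}
          = {in(p2,t1), pkg_at(p1,gate), truck_at(t1,whs1)}

== RESULT ==
["in(p2,t1)", "pkg_at(p1,gate)", "truck_at(t1,whs1)"]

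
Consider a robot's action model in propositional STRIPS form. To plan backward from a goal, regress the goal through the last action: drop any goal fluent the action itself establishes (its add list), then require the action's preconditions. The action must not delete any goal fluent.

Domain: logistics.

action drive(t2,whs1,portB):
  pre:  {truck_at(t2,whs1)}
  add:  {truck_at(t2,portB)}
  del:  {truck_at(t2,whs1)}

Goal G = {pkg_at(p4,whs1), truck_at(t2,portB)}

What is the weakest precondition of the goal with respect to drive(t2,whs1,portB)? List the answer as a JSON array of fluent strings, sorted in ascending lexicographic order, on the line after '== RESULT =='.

Regress:
  G ∩ del = {}  (empty — regression defined)
  G \ add = {pkg_at(p4,whs1), truck_at(t2,portB)} \ {truck_at(t2,portB)} = {pkg_at(p4,whs1)}
  ∪ pre   = {pkg_at(p4,whs1)} ∪ {truck_at(t2,whs1)}
          = {pkg_at(p4,whs1), truck_at(t2,whs1)}

== RESULT ==
["pkg_at(p4,whs1)", "truck_at(t2,whs1)"]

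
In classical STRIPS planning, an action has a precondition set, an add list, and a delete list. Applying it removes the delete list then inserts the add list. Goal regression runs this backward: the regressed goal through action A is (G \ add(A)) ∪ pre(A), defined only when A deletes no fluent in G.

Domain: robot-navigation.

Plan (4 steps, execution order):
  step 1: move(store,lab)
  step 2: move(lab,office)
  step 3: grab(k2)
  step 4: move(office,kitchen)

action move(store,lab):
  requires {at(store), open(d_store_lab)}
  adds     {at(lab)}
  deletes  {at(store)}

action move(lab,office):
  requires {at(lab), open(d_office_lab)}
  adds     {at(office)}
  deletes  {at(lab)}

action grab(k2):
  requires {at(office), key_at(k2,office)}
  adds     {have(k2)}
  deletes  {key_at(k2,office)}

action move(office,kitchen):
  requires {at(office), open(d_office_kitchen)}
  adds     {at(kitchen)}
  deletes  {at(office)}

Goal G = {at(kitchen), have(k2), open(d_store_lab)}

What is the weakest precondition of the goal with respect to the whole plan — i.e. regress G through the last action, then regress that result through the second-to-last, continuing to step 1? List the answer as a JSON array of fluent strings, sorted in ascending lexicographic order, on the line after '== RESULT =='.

Work backward from the goal:
  through step 4 (move(office,kitchen)): drop {at(kitchen)}, keep {have(k2), open(d_store_lab)}, require {at(office), open(d_office_kitchen)}
    → {at(office), have(k2), open(d_office_kitchen), open(d_store_lab)}
  through step 3 (grab(k2)): drop {have(k2)}, keep {at(office), open(d_office_kitchen), open(d_store_lab)}, require {at(office), key_at(k2,office)}
    → {at(office), key_at(k2,office), open(d_office_kitchen), open(d_store_lab)}
  through step 2 (move(lab,office)): drop {at(office)}, keep {key_at(k2,office), open(d_office_kitchen), open(d_store_lab)}, require {at(lab), open(d_office_lab)}
    → {at(lab), key_at(k2,office), open(d_office_kitchen), open(d_office_lab), open(d_store_lab)}
  through step 1 (move(store,lab)): drop {at(lab)}, keep {key_at(k2,office), open(d_office_kitchen), open(d_office_lab), open(d_store_lab)}, require {at(store), open(d_store_lab)}
    → {at(store), key_at(k2,office), open(d_office_kitchen), open(d_office_lab), open(d_store_lab)}

== RESULT ==
["at(store)", "key_at(k2,office)", "open(d_office_kitchen)", "open(d_office_lab)", "open(d_store_lab)"]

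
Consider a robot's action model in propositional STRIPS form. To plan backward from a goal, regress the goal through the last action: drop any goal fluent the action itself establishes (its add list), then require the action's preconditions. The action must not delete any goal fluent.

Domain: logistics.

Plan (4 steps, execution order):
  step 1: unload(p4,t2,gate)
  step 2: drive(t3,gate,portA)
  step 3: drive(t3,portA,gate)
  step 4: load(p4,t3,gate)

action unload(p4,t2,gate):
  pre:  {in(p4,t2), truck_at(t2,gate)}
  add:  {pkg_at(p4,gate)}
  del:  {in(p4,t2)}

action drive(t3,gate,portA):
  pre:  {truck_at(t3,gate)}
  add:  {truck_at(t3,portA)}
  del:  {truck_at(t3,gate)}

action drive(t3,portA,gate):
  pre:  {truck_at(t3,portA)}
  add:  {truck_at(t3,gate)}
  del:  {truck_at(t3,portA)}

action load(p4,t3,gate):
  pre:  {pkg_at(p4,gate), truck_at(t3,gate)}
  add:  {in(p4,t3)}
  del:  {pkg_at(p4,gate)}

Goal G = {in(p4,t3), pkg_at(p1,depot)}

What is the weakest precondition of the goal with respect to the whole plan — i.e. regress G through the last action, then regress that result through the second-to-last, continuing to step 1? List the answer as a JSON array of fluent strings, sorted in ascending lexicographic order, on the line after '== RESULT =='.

Regress step by step:
  through step 4 (load(p4,t3,gate)): drop {in(p4,t3)}, keep {pkg_at(p1,depot)}, require {pkg_at(p4,gate), truck_at(t3,gate)}
    → {pkg_at(p1,depot), pkg_at(p4,gate), truck_at(t3,gate)}
  through step 3 (drive(t3,portA,gate)): drop {truck_at(t3,gate)}, keep {pkg_at(p1,depot), pkg_at(p4,gate)}, require {truck_at(t3,portA)}
    → {pkg_at(p1,depot), pkg_at(p4,gate), truck_at(t3,portA)}
  through step 2 (drive(t3,gate,portA)): drop {truck_at(t3,portA)}, keep {pkg_at(p1,depot), pkg_at(p4,gate)}, require {truck_at(t3,gate)}
    → {pkg_at(p1,depot), pkg_at(p4,gate), truck_at(t3,gate)}
  through step 1 (unload(p4,t2,gate)): drop {pkg_at(p4,gate)}, keep {pkg_at(p1,depot), truck_at(t3,gate)}, require {in(p4,t2), truck_at(t2,gate)}
    → {in(p4,t2), pkg_at(p1,depot), truck_at(t2,gate), truck_at(t3,gate)}

== RESULT ==
["in(p4,t2)", "pkg_at(p1,depot)", "truck_at(t2,gate)", "truck_at(t3,gate)"]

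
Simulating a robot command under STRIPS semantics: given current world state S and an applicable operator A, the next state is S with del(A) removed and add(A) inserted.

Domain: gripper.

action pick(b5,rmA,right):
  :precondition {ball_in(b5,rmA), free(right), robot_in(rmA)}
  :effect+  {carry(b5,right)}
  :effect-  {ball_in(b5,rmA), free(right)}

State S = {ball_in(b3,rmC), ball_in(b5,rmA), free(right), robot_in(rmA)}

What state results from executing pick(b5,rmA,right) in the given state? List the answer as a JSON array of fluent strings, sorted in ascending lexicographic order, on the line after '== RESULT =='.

Compute (S \ del) ∪ add:
  pre ⊆ S: {ball_in(b5,rmA), free(right), robot_in(rmA)} ⊆ S  — applicable
  S \ del = {ball_in(b3,rmC), robot_in(rmA)}
  ∪ add   = {ball_in(b3,rmC), carry(b5,right), robot_in(rmA)}

== RESULT ==
["ball_in(b3,rmC)", "carry(b5,right)", "robot_in(rmA)"]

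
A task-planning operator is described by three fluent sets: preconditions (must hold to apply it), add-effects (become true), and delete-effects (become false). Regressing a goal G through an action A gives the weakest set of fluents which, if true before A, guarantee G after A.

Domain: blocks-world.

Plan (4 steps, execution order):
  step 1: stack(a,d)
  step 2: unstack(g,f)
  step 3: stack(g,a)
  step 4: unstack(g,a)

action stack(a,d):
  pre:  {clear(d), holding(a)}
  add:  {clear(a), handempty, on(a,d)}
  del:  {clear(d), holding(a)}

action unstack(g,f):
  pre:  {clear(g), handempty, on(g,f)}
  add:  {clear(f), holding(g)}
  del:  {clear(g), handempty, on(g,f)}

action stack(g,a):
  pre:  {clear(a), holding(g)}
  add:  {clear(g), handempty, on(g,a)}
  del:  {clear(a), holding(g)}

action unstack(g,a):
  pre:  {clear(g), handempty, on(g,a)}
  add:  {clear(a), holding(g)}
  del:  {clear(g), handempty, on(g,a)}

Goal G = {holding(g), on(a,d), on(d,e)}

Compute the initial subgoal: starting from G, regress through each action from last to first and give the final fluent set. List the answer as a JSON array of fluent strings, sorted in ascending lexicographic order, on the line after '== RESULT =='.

Regress step by step:
  through step 4 (unstack(g,a)): drop {holding(g)}, keep {on(a,d), on(d,e)}, require {clear(g), handempty, on(g,a)}
    → {clear(g), handempty, on(a,d), on(d,e), on(g,a)}
  through step 3 (stack(g,a)): drop {clear(g), handempty, on(g,a)}, keep {on(a,d), on(d,e)}, require {clear(a), holding(g)}
    → {clear(a), holding(g), on(a,d), on(d,e)}
  through step 2 (unstack(g,f)): drop {holding(g)}, keep {clear(a), on(a,d), on(d,e)}, require {clear(g), handempty, on(g,f)}
    → {clear(a), clear(g), handempty, on(a,d), on(d,e), on(g,f)}
  through step 1 (stack(a,d)): drop {clear(a), handempty, on(a,d)}, keep {clear(g), on(d,e), on(g,f)}, require {clear(d), holding(a)}
    → {clear(d), clear(g), holding(a), on(d,e), on(g,f)}

== RESULT ==
["clear(d)", "clear(g)", "holding(a)", "on(d,e)", "on(g,f)"]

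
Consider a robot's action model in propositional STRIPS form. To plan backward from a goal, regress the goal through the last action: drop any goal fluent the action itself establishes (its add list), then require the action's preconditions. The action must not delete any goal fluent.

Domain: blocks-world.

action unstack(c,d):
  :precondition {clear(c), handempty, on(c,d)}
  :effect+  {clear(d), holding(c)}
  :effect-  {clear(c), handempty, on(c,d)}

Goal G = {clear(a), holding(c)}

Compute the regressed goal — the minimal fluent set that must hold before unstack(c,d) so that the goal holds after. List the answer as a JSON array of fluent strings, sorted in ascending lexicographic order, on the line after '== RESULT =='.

Regress:
  G ∩ del = {}  (empty — regression defined)
  G \ add = {clear(a), holding(c)} \ {clear(d), holding(c)} = {clear(a)}
  ∪ pre   = {clear(a)} ∪ {clear(c), handempty, on(c,d)}
          = {clear(a), clear(c), handempty, on(c,d)}

== RESULT ==
["clear(a)", "clear(c)", "handempty", "on(c,d)"]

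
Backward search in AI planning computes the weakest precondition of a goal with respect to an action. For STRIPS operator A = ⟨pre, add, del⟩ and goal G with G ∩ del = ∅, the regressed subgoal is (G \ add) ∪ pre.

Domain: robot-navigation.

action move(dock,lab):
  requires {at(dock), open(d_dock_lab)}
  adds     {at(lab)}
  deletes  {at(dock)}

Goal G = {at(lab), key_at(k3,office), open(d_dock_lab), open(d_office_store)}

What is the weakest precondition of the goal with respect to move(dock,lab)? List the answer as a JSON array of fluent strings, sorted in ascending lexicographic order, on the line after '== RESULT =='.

Compute (G \ add) ∪ pre:
  G ∩ del = {}  (empty — regression defined)
  G \ add = {at(lab), key_at(k3,office), open(d_dock_lab), open(d_office_store)} \ {at(lab)} = {key_at(k3,office), open(d_dock_lab), open(d_office_store)}
  ∪ pre   = {key_at(k3,office), open(d_dock_lab), open(d_office_store)} ∪ {at(dock), open(d_dock_lab)}
          = {at(dock), key_at(k3,office), open(d_dock_lab), open(d_office_store)}

== RESULT ==
["at(dock)", "key_at(k3,office)", "open(d_dock_lab)", "open(d_office_store)"]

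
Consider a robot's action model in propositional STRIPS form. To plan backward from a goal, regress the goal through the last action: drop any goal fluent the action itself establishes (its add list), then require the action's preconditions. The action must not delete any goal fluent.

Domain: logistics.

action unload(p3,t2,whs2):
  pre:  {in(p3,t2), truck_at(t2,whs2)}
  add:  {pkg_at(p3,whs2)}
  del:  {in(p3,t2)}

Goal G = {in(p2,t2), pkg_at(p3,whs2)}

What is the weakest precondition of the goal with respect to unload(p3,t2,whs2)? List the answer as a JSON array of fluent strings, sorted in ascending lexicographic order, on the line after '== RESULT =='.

Compute (G \ add) ∪ pre:
  G ∩ del = {}  (empty — regression defined)
  G \ add = {in(p2,t2), pkg_at(p3,whs2)} \ {pkg_at(p3,whs2)} = {in(p2,t2)}
  ∪ pre   = {in(p2,t2)} ∪ {in(p3,t2), truck_at(t2,whs2)}
          = {in(p2,t2), in(p3,t2), truck_at(t2,whs2)}

== RESULT ==
["in(p2,t2)", "in(p3,t2)", "truck_at(t2,whs2)"]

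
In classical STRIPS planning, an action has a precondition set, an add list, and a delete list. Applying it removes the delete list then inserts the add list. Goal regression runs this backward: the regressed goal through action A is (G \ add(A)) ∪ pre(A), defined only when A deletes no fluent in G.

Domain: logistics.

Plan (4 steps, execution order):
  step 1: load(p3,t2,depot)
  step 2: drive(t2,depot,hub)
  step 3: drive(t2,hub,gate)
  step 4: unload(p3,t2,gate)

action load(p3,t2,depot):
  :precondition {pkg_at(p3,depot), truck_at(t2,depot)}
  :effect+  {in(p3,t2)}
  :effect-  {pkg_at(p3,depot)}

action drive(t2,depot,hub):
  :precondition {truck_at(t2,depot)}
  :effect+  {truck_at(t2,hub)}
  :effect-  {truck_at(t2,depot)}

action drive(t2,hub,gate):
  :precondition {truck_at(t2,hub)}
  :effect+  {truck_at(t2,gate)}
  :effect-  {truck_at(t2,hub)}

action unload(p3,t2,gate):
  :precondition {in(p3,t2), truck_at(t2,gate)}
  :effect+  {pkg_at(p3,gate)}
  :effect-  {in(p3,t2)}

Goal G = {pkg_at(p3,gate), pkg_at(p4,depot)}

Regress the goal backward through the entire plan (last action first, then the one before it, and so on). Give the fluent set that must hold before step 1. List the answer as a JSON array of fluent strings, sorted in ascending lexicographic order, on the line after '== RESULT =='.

Work backward from the goal:
  through step 4 (unload(p3,t2,gate)): drop {pkg_at(p3,gate)}, keep {pkg_at(p4,depot)}, require {in(p3,t2), truck_at(t2,gate)}
    → {in(p3,t2), pkg_at(p4,depot), truck_at(t2,gate)}
  through step 3 (drive(t2,hub,gate)): drop {truck_at(t2,gate)}, keep {in(p3,t2), pkg_at(p4,depot)}, require {truck_at(t2,hub)}
    → {in(p3,t2), pkg_at(p4,depot), truck_at(t2,hub)}
  through step 2 (drive(t2,depot,hub)): drop {truck_at(t2,hub)}, keep {in(p3,t2), pkg_at(p4,depot)}, require {truck_at(t2,depot)}
    → {in(p3,t2), pkg_at(p4,depot), truck_at(t2,depot)}
  through step 1 (load(p3,t2,depot)): drop {in(p3,t2)}, keep {pkg_at(p4,depot), truck_at(t2,depot)}, require {pkg_at(p3,depot), truck_at(t2,depot)}
    → {pkg_at(p3,depot), pkg_at(p4,depot), truck_at(t2,depot)}

== RESULT ==
["pkg_at(p3,depot)", "pkg_at(p4,depot)", "truck_at(t2,depot)"]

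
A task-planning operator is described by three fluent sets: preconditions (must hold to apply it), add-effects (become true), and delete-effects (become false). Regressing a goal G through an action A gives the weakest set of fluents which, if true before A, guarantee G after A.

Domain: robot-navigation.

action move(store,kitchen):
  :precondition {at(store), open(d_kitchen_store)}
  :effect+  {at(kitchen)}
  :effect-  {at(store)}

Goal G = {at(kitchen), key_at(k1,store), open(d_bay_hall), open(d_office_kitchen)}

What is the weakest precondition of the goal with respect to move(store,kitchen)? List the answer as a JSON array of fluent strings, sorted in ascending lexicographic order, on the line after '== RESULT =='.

Regress:
  G ∩ del = {}  (empty — regression defined)
  G \ add = {at(kitchen), key_at(k1,store), open(d_bay_hall), open(d_office_kitchen)} \ {at(kitchen)} = {key_at(k1,store), open(d_bay_hall), open(d_office_kitchen)}
  ∪ pre   = {key_at(k1,store), open(d_bay_hall), open(d_office_kitchen)} ∪ {at(store), open(d_kitchen_store)}
          = {at(store), key_at(k1,store), open(d_bay_hall), open(d_kitchen_store), open(d_office_kitchen)}

== RESULT ==
["at(store)", "key_at(k1,store)", "open(d_bay_hall)", "open(d_kitchen_store)", "open(d_office_kitchen)"]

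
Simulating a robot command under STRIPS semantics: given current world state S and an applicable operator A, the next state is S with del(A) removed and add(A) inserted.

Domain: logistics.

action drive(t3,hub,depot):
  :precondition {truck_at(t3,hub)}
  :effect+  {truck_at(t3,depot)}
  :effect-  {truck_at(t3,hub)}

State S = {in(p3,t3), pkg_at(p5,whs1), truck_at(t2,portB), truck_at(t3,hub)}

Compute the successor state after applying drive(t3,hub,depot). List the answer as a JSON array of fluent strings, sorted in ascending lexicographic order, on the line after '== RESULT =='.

Progress:
  pre ⊆ S: {truck_at(t3,hub)} ⊆ S  — applicable
  S \ del = {in(p3,t3), pkg_at(p5,whs1), truck_at(t2,portB)}
  ∪ add   = {in(p3,t3), pkg_at(p5,whs1), truck_at(t2,portB), truck_at(t3,depot)}

== RESULT ==
["in(p3,t3)", "pkg_at(p5,whs1)", "truck_at(t2,portB)", "truck_at(t3,depot)"]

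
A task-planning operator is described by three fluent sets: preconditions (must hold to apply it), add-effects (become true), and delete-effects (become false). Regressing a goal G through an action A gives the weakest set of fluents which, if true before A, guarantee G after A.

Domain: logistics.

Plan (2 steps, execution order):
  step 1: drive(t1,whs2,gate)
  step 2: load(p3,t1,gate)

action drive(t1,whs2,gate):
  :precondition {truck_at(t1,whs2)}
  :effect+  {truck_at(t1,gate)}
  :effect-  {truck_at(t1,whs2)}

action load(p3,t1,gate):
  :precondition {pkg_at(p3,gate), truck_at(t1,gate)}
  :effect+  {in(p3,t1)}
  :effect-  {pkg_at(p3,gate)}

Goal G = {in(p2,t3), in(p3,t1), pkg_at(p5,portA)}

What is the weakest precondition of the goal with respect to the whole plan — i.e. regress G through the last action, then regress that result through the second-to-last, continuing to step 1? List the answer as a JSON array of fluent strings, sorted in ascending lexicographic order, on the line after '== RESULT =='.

Regress step by step:
  through step 2 (load(p3,t1,gate)): drop {in(p3,t1)}, keep {in(p2,t3), pkg_at(p5,portA)}, require {pkg_at(p3,gate), truck_at(t1,gate)}
    → {in(p2,t3), pkg_at(p3,gate), pkg_at(p5,portA), truck_at(t1,gate)}
  through step 1 (drive(t1,whs2,gate)): drop {truck_at(t1,gate)}, keep {in(p2,t3), pkg_at(p3,gate), pkg_at(p5,portA)}, require {truck_at(t1,whs2)}
    → {in(p2,t3), pkg_at(p3,gate), pkg_at(p5,portA), truck_at(t1,whs2)}

== RESULT ==
["in(p2,t3)", "pkg_at(p3,gate)", "pkg_at(p5,portA)", "truck_at(t1,whs2)"]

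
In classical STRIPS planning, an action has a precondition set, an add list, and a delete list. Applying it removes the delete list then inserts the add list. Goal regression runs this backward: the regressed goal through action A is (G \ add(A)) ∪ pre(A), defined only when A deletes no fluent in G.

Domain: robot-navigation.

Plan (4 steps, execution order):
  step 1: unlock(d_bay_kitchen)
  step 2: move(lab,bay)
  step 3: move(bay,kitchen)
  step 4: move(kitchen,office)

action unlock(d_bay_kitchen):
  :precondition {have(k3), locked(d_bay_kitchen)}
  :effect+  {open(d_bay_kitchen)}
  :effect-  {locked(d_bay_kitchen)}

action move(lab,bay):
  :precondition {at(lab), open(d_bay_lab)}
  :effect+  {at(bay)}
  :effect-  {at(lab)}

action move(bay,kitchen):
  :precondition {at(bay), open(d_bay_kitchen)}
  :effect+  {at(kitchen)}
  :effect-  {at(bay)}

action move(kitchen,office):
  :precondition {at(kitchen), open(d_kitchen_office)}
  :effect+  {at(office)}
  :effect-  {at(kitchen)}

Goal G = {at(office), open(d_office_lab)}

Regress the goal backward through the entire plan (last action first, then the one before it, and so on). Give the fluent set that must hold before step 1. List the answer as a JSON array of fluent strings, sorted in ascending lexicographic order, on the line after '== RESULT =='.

Work backward from the goal:
  through step 4 (move(kitchen,office)): drop {at(office)}, keep {open(d_office_lab)}, require {at(kitchen), open(d_kitchen_office)}
    → {at(kitchen), open(d_kitchen_office), open(d_office_lab)}
  through step 3 (move(bay,kitchen)): drop {at(kitchen)}, keep {open(d_kitchen_office), open(d_office_lab)}, require {at(bay), open(d_bay_kitchen)}
    → {at(bay), open(d_bay_kitchen), open(d_kitchen_office), open(d_office_lab)}
  through step 2 (move(lab,bay)): drop {at(bay)}, keep {open(d_bay_kitchen), open(d_kitchen_office), open(d_office_lab)}, require {at(lab), open(d_bay_lab)}
    → {at(lab), open(d_bay_kitchen), open(d_bay_lab), open(d_kitchen_office), open(d_office_lab)}
  through step 1 (unlock(d_bay_kitchen)): drop {open(d_bay_kitchen)}, keep {at(lab), open(d_bay_lab), open(d_kitchen_office), open(d_office_lab)}, require {have(k3), locked(d_bay_kitchen)}
    → {at(lab), have(k3), locked(d_bay_kitchen), open(d_bay_lab), open(d_kitchen_office), open(d_office_lab)}

== RESULT ==
["at(lab)", "have(k3)", "locked(d_bay_kitchen)", "open(d_bay_lab)", "open(d_kitchen_office)", "open(d_office_lab)"]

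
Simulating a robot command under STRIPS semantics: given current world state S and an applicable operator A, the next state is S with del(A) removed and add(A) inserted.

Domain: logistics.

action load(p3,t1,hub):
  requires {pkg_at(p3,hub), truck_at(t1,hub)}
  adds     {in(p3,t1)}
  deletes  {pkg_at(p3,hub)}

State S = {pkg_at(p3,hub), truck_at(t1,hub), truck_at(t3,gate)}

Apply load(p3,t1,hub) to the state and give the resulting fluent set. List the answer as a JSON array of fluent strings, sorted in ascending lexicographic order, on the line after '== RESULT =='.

Progress:
  pre ⊆ S: {pkg_at(p3,hub), truck_at(t1,hub)} ⊆ S  — applicable
  S \ del = {truck_at(t1,hub), truck_at(t3,gate)}
  ∪ add   = {in(p3,t1), truck_at(t1,hub), truck_at(t3,gate)}

== RESULT ==
["in(p3,t1)", "truck_at(t1,hub)", "truck_at(t3,gate)"]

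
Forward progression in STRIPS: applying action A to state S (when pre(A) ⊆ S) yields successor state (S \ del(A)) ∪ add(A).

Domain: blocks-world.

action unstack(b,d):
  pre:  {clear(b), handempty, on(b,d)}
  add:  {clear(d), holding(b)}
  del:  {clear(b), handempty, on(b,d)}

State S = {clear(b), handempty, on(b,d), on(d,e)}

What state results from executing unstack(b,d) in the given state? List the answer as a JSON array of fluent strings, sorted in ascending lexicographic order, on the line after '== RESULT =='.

Compute (S \ del) ∪ add:
  pre ⊆ S: {clear(b), handempty, on(b,d)} ⊆ S  — applicable
  S \ del = {on(d,e)}
  ∪ add   = {clear(d), holding(b), on(d,e)}

== RESULT ==
["clear(d)", "holding(b)", "on(d,e)"]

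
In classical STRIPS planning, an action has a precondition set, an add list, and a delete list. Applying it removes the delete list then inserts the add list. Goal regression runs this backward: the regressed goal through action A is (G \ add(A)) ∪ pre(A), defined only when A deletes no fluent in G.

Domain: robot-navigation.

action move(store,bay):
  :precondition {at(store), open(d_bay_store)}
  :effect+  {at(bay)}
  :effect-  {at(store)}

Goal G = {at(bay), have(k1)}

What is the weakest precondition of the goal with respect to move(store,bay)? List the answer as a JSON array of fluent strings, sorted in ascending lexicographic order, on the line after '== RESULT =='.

Regress:
  G ∩ del = {}  (empty — regression defined)
  G \ add = {at(bay), have(k1)} \ {at(bay)} = {have(k1)}
  ∪ pre   = {have(k1)} ∪ {at(store), open(d_bay_store)}
          = {at(store), have(k1), open(d_bay_store)}

== RESULT ==
["at(store)", "have(k1)", "open(d_bay_store)"]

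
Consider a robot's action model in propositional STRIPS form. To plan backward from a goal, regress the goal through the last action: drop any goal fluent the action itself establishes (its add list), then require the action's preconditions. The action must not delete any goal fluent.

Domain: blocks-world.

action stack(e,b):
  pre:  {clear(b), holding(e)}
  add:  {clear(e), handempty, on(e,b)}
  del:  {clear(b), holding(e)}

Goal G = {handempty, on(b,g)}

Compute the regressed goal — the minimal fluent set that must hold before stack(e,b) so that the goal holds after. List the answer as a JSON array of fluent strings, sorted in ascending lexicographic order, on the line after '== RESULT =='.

Compute (G \ add) ∪ pre:
  G ∩ del = {}  (empty — regression defined)
  G \ add = {handempty, on(b,g)} \ {clear(e), handempty, on(e,b)} = {on(b,g)}
  ∪ pre   = {on(b,g)} ∪ {clear(b), holding(e)}
          = {clear(b), holding(e), on(b,g)}

== RESULT ==
["clear(b)", "holding(e)", "on(b,g)"]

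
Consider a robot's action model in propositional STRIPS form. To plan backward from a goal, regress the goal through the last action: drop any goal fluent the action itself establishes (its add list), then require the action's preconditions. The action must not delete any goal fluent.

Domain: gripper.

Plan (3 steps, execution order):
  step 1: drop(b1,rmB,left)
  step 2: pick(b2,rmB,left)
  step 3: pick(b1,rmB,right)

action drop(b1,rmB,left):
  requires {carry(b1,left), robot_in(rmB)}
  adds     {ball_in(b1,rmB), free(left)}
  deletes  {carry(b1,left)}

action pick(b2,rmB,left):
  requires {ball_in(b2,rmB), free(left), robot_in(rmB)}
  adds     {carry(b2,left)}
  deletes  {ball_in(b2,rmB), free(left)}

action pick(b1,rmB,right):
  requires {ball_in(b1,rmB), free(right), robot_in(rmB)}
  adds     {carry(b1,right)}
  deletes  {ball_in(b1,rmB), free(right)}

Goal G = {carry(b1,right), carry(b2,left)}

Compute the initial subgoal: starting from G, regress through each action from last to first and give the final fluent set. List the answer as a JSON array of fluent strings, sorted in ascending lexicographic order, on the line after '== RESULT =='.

Work backward from the goal:
  through step 3 (pick(b1,rmB,right)): drop {carry(b1,right)}, keep {carry(b2,left)}, require {ball_in(b1,rmB), free(right), robot_in(rmB)}
    → {ball_in(b1,rmB), carry(b2,left), free(right), robot_in(rmB)}
  through step 2 (pick(b2,rmB,left)): drop {carry(b2,left)}, keep {ball_in(b1,rmB), free(right), robot_in(rmB)}, require {ball_in(b2,rmB), free(left), robot_in(rmB)}
    → {ball_in(b1,rmB), ball_in(b2,rmB), free(left), free(right), robot_in(rmB)}
  through step 1 (drop(b1,rmB,left)): drop {ball_in(b1,rmB), free(left)}, keep {ball_in(b2,rmB), free(right), robot_in(rmB)}, require {carry(b1,left), robot_in(rmB)}
    → {ball_in(b2,rmB), carry(b1,left), free(right), robot_in(rmB)}

== RESULT ==
["ball_in(b2,rmB)", "carry(b1,left)", "free(right)", "robot_in(rmB)"]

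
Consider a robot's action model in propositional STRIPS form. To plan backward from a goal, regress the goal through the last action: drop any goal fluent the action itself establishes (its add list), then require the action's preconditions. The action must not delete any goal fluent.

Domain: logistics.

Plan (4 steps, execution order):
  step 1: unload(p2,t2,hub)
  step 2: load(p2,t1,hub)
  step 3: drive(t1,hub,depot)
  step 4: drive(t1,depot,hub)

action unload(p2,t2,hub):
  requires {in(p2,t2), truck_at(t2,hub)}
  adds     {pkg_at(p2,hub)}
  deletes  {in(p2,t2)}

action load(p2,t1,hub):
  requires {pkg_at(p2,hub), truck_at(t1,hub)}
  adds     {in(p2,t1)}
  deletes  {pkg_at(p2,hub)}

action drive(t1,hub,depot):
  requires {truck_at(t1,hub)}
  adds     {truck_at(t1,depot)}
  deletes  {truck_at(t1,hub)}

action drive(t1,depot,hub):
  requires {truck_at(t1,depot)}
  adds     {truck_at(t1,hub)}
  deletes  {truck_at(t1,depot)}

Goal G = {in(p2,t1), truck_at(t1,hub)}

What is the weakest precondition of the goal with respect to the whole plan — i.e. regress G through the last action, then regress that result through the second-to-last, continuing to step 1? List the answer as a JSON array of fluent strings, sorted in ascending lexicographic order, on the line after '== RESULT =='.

Regress step by step:
  through step 4 (drive(t1,depot,hub)): drop {truck_at(t1,hub)}, keep {in(p2,t1)}, require {truck_at(t1,depot)}
    → {in(p2,t1), truck_at(t1,depot)}
  through step 3 (drive(t1,hub,depot)): drop {truck_at(t1,depot)}, keep {in(p2,t1)}, require {truck_at(t1,hub)}
    → {in(p2,t1), truck_at(t1,hub)}
  through step 2 (load(p2,t1,hub)): drop {in(p2,t1)}, keep {truck_at(t1,hub)}, require {pkg_at(p2,hub), truck_at(t1,hub)}
    → {pkg_at(p2,hub), truck_at(t1,hub)}
  through step 1 (unload(p2,t2,hub)): drop {pkg_at(p2,hub)}, keep {truck_at(t1,hub)}, require {in(p2,t2), truck_at(t2,hub)}
    → {in(p2,t2), truck_at(t1,hub), truck_at(t2,hub)}

== RESULT ==
["in(p2,t2)", "truck_at(t1,hub)", "truck_at(t2,hub)"]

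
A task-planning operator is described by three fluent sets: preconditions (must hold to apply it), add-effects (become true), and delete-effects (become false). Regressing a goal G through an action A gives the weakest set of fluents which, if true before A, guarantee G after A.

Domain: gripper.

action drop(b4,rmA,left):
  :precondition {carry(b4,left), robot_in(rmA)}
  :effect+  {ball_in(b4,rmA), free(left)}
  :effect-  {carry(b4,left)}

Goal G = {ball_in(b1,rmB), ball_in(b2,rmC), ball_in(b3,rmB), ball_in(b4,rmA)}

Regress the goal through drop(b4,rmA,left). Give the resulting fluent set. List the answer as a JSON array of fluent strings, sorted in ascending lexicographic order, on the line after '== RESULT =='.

Compute (G \ add) ∪ pre:
  G ∩ del = {}  (empty — regression defined)
  G \ add = {ball_in(b1,rmB), ball_in(b2,rmC), ball_in(b3,rmB), ball_in(b4,rmA)} \ {ball_in(b4,rmA), free(left)} = {ball_in(b1,rmB), ball_in(b2,rmC), ball_in(b3,rmB)}
  ∪ pre   = {ball_in(b1,rmB), ball_in(b2,rmC), ball_in(b3,rmB)} ∪ {carry(b4,left), robot_in(rmA)}
          = {ball_in(b1,rmB), ball_in(b2,rmC), ball_in(b3,rmB), carry(b4,left), robot_in(rmA)}

== RESULT ==
["ball_in(b1,rmB)", "ball_in(b2,rmC)", "ball_in(b3,rmB)", "carry(b4,left)", "robot_in(rmA)"]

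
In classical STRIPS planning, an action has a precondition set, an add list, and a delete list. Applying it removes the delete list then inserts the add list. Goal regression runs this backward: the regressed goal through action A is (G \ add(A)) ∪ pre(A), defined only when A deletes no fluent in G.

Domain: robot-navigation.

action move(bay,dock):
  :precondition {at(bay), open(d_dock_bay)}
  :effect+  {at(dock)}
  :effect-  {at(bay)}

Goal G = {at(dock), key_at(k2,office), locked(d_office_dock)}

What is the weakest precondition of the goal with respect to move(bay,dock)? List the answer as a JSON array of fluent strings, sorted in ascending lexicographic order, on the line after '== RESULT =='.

Regress:
  G ∩ del = {}  (empty — regression defined)
  G \ add = {at(dock), key_at(k2,office), locked(d_office_dock)} \ {at(dock)} = {key_at(k2,office), locked(d_office_dock)}
  ∪ pre   = {key_at(k2,office), locked(d_office_dock)} ∪ {at(bay), open(d_dock_bay)}
          = {at(bay), key_at(k2,office), locked(d_office_dock), open(d_dock_bay)}

== RESULT ==
["at(bay)", "key_at(k2,office)", "locked(d_office_dock)", "open(d_dock_bay)"]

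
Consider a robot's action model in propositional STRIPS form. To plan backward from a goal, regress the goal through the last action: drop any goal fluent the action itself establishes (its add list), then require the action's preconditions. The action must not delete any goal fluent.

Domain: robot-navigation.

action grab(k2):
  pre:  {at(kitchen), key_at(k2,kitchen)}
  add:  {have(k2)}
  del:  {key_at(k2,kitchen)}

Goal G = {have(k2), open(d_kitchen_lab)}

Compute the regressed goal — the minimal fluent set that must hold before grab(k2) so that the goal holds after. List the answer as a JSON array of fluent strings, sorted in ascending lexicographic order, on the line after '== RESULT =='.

Regress:
  G ∩ del = {}  (empty — regression defined)
  G \ add = {have(k2), open(d_kitchen_lab)} \ {have(k2)} = {open(d_kitchen_lab)}
  ∪ pre   = {open(d_kitchen_lab)} ∪ {at(kitchen), key_at(k2,kitchen)}
          = {at(kitchen), key_at(k2,kitchen), open(d_kitchen_lab)}

== RESULT ==
["at(kitchen)", "key_at(k2,kitchen)", "open(d_kitchen_lab)"]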